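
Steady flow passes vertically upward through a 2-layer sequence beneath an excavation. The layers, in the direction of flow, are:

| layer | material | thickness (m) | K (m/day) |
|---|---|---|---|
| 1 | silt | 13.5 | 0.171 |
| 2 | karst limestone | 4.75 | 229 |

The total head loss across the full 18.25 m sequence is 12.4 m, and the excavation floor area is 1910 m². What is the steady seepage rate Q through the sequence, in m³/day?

300

Flow is perpendicular to layering, so the layers act in series and the equivalent K is the thickness-weighted harmonic mean.
Total thickness L = 13.5 + 4.75 = 18.25 m.
Σ(b_i/K_i) = 13.5/0.171 + 4.75/229 = 78.97 d.
K_eq = L / Σ(b_i/K_i) = 18.25 / 78.97 = 0.2311 m/day.
Q = K_eq · A · (Δh/L) = 0.2311 × 1910 × (12.4/18.25) = 299.9 m³/day.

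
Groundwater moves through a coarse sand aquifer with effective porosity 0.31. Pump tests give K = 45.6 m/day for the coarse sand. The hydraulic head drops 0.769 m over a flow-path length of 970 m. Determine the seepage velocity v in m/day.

0.117

Hydraulic gradient i = Δh / L = 0.769 / 970 = 0.0007928.
Darcy flux q = K · i = 45.60 × 0.0007928 = 0.03615 m/day.
Seepage velocity v = q / n_e = 0.03615 / 0.31 = 0.1166 m/day.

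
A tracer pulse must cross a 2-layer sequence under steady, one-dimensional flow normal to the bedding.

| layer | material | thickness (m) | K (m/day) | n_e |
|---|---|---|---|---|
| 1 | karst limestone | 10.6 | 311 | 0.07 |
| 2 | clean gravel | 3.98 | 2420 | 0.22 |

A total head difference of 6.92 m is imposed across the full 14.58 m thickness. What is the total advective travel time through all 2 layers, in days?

With flow normal to the layers, continuity requires the same specific discharge q through every layer.
Σ(b_i/K_i) = 10.6/311 + 3.98/2420 = 0.03573 d.
q = Δh / Σ(b_i/K_i) = 6.92 / 0.03573 = 193.7 m/day.
In each layer the seepage velocity is v_i = q/n_i, so the layer transit time is t_i = b_i·n_i / q:
  layer 1 (karst limestone): t_1 = 10.6 × 0.07 / 193.7 = 0.003831 d
  layer 2 (clean gravel): t_2 = 3.98 × 0.22 / 193.7 = 0.004521 d
Total t = Σ t_i = 0.008352 days.

0.00835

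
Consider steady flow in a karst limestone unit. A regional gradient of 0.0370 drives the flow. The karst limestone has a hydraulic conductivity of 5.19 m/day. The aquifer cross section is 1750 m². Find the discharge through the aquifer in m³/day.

336

Hydraulic gradient i = 0.0370.
Darcy's law: Q = K · A · i = 5.190 × 1750 × 0.03700 = 336.1 m³/day.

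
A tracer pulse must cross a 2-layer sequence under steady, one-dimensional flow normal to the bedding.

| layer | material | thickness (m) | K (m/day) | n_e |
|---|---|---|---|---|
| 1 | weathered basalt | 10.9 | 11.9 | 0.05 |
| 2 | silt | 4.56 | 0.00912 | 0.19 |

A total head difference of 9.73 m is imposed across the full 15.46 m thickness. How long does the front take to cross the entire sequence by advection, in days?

With flow normal to the layers, continuity requires the same specific discharge q through every layer.
Σ(b_i/K_i) = 10.9/11.9 + 4.56/0.00912 = 500.9 d.
q = Δh / Σ(b_i/K_i) = 9.73 / 500.9 = 0.01942 m/day.
In each layer the seepage velocity is v_i = q/n_i, so the layer transit time is t_i = b_i·n_i / q:
  layer 1 (weathered basalt): t_1 = 10.9 × 0.05 / 0.01942 = 28.06 d
  layer 2 (silt): t_2 = 4.56 × 0.19 / 0.01942 = 44.60 d
Total t = Σ t_i = 72.66 days.

72.7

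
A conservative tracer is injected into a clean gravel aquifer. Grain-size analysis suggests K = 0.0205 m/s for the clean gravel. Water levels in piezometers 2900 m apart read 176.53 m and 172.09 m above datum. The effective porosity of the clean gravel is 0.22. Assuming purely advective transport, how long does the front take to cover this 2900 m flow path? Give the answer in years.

Convert K: 0.0205 m/s × 86400 = 1771 m/day.
Hydraulic gradient i = (176.53 − 172.09) / 2900 = 4.44 / 2900 = 0.001531.
Darcy flux q = K · i = 1771 × 0.001531 = 2.712 m/day.
Seepage velocity v = q / n_e = 2.712 / 0.22 = 12.33 m/day.
Travel time t = L / v = 2900 / 12.33 = 235.3 days = 0.6441 years.

0.644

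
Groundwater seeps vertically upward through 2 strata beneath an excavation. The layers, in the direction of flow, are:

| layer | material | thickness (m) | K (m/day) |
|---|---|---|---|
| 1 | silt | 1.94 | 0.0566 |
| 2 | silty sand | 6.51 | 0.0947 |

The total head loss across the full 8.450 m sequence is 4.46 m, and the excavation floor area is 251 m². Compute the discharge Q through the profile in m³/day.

Flow is perpendicular to layering, so the layers act in series and the equivalent K is the thickness-weighted harmonic mean.
Total thickness L = 1.94 + 6.51 = 8.450 m.
Σ(b_i/K_i) = 1.94/0.0566 + 6.51/0.0947 = 103.0 d.
K_eq = L / Σ(b_i/K_i) = 8.450 / 103.0 = 0.08202 m/day.
Q = K_eq · A · (Δh/L) = 0.08202 × 251 × (4.46/8.450) = 10.87 m³/day.

10.9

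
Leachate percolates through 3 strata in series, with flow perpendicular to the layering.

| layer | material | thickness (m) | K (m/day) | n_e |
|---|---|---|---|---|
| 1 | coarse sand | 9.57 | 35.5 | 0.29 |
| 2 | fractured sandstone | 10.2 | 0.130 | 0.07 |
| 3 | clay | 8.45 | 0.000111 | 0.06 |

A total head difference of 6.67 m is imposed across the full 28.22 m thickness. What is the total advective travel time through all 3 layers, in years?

125

With flow normal to the layers, continuity requires the same specific discharge q through every layer.
Σ(b_i/K_i) = 9.57/35.5 + 10.2/0.130 + 8.45/0.000111 = 76205 d.
q = Δh / Σ(b_i/K_i) = 6.67 / 76205 = 8.753e-05 m/day.
In each layer the seepage velocity is v_i = q/n_i, so the layer transit time is t_i = b_i·n_i / q:
  layer 1 (coarse sand): t_1 = 9.57 × 0.29 / 8.753e-05 = 31708 d
  layer 2 (fractured sandstone): t_2 = 10.2 × 0.07 / 8.753e-05 = 8157 d
  layer 3 (clay): t_3 = 8.45 × 0.06 / 8.753e-05 = 5792 d
Total t = Σ t_i = 45658 days = 125.0 years.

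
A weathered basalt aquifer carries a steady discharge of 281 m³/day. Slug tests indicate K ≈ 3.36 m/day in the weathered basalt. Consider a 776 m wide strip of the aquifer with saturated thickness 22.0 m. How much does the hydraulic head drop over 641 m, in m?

Cross-sectional area A = 776 × 22.0 = 17072 m².
From Q = K·A·i, i = Q / (K·A) = 281 / (3.360 × 17072) = 0.004899.
Head loss Δh = i · L = 0.004899 × 641 = 3.140 m.

3.14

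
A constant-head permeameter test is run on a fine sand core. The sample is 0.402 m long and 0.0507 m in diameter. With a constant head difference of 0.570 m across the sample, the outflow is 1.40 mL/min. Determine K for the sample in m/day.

0.704

Cross-sectional area A = π·(d/2)² = π × (0.0507/2)² = 0.002019 m².
Convert discharge: 1.40 mL/min = 2.333e-08 m³/s.
Darcy's law rearranged: K = Q·L / (A·Δh) = 2.333e-08 × 0.402 / (0.002019 × 0.570) = 8.151e-06 m/s = 0.7043 m/day.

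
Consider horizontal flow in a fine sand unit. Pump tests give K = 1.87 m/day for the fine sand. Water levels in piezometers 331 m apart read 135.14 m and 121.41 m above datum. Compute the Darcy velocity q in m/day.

0.0776

Hydraulic gradient i = (135.14 − 121.41) / 331 = 13.73 / 331 = 0.04148.
Specific discharge q = K · i = 1.870 × 0.04148 = 0.07757 m/day.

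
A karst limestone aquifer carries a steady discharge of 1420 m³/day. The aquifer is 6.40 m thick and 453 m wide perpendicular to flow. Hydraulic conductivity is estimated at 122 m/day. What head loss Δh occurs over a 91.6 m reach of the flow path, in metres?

0.368

Cross-sectional area A = 453 × 6.40 = 2899 m².
From Q = K·A·i, i = Q / (K·A) = 1420 / (122.0 × 2899) = 0.004015.
Head loss Δh = i · L = 0.004015 × 91.6 = 0.3677 m.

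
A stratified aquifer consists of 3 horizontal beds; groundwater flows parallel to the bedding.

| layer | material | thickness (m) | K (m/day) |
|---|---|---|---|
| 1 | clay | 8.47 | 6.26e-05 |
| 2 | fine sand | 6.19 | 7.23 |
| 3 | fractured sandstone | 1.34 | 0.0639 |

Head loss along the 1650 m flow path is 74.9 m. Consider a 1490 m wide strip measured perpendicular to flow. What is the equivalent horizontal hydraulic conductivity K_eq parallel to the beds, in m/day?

Flow is parallel to layering, so each bed carries its own Darcy discharge and the transmissivities add.
Σ(K_i·b_i) = 6.26e-05×8.47 + 7.23×6.19 + 0.0639×1.34 = 44.84 m²/day.
Total thickness b = 16.00 m, so K_eq = Σ(K_i·b_i)/b = 2.802 m/day.

2.80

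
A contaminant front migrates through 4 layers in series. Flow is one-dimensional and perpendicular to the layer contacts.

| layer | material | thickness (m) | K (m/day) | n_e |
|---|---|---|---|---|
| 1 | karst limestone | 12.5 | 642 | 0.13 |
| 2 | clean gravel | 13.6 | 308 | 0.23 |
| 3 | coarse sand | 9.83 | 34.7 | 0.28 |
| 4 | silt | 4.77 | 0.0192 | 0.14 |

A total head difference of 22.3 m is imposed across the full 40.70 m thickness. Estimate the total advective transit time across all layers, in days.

With flow normal to the layers, continuity requires the same specific discharge q through every layer.
Σ(b_i/K_i) = 12.5/642 + 13.6/308 + 9.83/34.7 + 4.77/0.0192 = 248.8 d.
q = Δh / Σ(b_i/K_i) = 22.3 / 248.8 = 0.08964 m/day.
In each layer the seepage velocity is v_i = q/n_i, so the layer transit time is t_i = b_i·n_i / q:
  layer 1 (karst limestone): t_1 = 12.5 × 0.13 / 0.08964 = 18.13 d
  layer 2 (clean gravel): t_2 = 13.6 × 0.23 / 0.08964 = 34.90 d
  layer 3 (coarse sand): t_3 = 9.83 × 0.28 / 0.08964 = 30.71 d
  layer 4 (silt): t_4 = 4.77 × 0.14 / 0.08964 = 7.450 d
Total t = Σ t_i = 91.18 days.

91.2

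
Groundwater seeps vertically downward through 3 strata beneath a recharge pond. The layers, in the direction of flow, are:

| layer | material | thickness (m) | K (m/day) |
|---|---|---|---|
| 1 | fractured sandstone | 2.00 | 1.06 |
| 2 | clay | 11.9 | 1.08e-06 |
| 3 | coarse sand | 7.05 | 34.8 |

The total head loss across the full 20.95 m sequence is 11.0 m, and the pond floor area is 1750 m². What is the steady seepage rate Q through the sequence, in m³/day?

Flow is perpendicular to layering, so the layers act in series and the equivalent K is the thickness-weighted harmonic mean.
Total thickness L = 2.00 + 11.9 + 7.05 = 20.95 m.
Σ(b_i/K_i) = 2.00/1.06 + 11.9/1.08e-06 + 7.05/34.8 = 1.102e+07 d.
K_eq = L / Σ(b_i/K_i) = 20.95 / 1.102e+07 = 1.901e-06 m/day.
Q = K_eq · A · (Δh/L) = 1.901e-06 × 1750 × (11.0/20.95) = 0.001747 m³/day.

0.00175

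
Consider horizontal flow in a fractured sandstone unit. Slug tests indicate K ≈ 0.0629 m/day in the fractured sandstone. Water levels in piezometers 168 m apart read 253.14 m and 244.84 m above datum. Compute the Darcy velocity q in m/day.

0.00311

Hydraulic gradient i = (253.14 − 244.84) / 168 = 8.3 / 168 = 0.04940.
Specific discharge q = K · i = 0.06290 × 0.04940 = 0.003108 m/day.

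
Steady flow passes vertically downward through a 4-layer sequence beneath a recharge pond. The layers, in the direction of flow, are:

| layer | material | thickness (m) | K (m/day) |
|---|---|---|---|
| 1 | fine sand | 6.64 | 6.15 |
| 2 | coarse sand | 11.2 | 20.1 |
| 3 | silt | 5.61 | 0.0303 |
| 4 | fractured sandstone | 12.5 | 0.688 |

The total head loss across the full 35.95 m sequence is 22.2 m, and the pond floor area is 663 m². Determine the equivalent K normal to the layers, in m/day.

Flow is perpendicular to layering, so the layers act in series and the equivalent K is the thickness-weighted harmonic mean.
Total thickness L = 6.64 + 11.2 + 5.61 + 12.5 = 35.95 m.
Σ(b_i/K_i) = 6.64/6.15 + 11.2/20.1 + 5.61/0.0303 + 12.5/0.688 = 205.0 d.
K_eq = L / Σ(b_i/K_i) = 35.95 / 205.0 = 0.1754 m/day.

0.175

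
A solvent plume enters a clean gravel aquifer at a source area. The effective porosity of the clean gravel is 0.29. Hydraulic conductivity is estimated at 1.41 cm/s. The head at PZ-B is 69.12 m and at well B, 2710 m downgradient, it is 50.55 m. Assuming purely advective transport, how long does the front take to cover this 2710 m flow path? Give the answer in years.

Convert K: 1.41 cm/s × 864 = 1218 m/day.
Hydraulic gradient i = (69.12 − 50.55) / 2710 = 18.57 / 2710 = 0.006852.
Darcy flux q = K · i = 1218 × 0.006852 = 8.348 m/day.
Seepage velocity v = q / n_e = 8.348 / 0.29 = 28.79 m/day.
Travel time t = L / v = 2710 / 28.79 = 94.14 days = 0.2578 years.

0.258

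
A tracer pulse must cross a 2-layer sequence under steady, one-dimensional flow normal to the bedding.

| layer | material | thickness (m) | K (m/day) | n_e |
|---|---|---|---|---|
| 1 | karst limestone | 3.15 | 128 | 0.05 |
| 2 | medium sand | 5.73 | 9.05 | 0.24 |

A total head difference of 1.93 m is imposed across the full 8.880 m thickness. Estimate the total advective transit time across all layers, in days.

With flow normal to the layers, continuity requires the same specific discharge q through every layer.
Σ(b_i/K_i) = 3.15/128 + 5.73/9.05 = 0.6578 d.
q = Δh / Σ(b_i/K_i) = 1.93 / 0.6578 = 2.934 m/day.
In each layer the seepage velocity is v_i = q/n_i, so the layer transit time is t_i = b_i·n_i / q:
  layer 1 (karst limestone): t_1 = 3.15 × 0.05 / 2.934 = 0.05368 d
  layer 2 (medium sand): t_2 = 5.73 × 0.24 / 2.934 = 0.4687 d
Total t = Σ t_i = 0.5224 days.

0.522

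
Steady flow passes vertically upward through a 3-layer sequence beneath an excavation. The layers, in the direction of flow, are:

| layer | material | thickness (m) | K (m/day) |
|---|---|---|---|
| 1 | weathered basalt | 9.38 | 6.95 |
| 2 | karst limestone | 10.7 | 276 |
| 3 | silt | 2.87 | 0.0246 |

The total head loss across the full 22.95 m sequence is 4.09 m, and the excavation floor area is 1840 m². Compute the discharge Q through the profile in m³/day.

63.7

Flow is perpendicular to layering, so the layers act in series and the equivalent K is the thickness-weighted harmonic mean.
Total thickness L = 9.38 + 10.7 + 2.87 = 22.95 m.
Σ(b_i/K_i) = 9.38/6.95 + 10.7/276 + 2.87/0.0246 = 118.1 d.
K_eq = L / Σ(b_i/K_i) = 22.95 / 118.1 = 0.1944 m/day.
Q = K_eq · A · (Δh/L) = 0.1944 × 1840 × (4.09/22.95) = 63.75 m³/day.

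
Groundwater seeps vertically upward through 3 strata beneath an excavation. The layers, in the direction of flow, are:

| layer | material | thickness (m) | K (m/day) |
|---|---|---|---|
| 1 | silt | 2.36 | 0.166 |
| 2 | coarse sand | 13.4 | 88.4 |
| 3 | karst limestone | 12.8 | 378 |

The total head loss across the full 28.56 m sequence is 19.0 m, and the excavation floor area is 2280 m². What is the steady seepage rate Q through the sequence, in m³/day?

3010

Flow is perpendicular to layering, so the layers act in series and the equivalent K is the thickness-weighted harmonic mean.
Total thickness L = 2.36 + 13.4 + 12.8 = 28.56 m.
Σ(b_i/K_i) = 2.36/0.166 + 13.4/88.4 + 12.8/378 = 14.40 d.
K_eq = L / Σ(b_i/K_i) = 28.56 / 14.40 = 1.983 m/day.
Q = K_eq · A · (Δh/L) = 1.983 × 2280 × (19.0/28.56) = 3008 m³/day.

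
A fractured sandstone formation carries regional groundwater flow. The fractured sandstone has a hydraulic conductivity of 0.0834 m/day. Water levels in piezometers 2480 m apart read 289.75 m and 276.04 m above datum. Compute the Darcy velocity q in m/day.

0.000461

Hydraulic gradient i = (289.75 − 276.04) / 2480 = 13.71 / 2480 = 0.005528.
Specific discharge q = K · i = 0.08340 × 0.005528 = 0.0004611 m/day.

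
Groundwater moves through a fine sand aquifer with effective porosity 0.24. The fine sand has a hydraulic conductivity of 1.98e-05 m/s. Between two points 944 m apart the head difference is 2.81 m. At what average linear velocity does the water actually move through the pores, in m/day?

0.0212

Convert K: 1.98e-05 m/s × 86400 = 1.711 m/day.
Hydraulic gradient i = Δh / L = 2.81 / 944 = 0.002977.
Darcy flux q = K · i = 1.711 × 0.002977 = 0.005092 m/day.
Seepage velocity v = q / n_e = 0.005092 / 0.24 = 0.02122 m/day.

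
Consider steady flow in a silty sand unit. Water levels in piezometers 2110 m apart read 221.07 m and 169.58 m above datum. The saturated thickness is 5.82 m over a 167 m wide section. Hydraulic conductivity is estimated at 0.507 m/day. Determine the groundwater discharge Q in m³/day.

12.0

Cross-sectional area A = 167 × 5.82 = 971.9 m².
Hydraulic gradient i = (221.07 − 169.58) / 2110 = 51.49 / 2110 = 0.02440.
Darcy's law: Q = K · A · i = 0.5070 × 971.9 × 0.02440 = 12.03 m³/day.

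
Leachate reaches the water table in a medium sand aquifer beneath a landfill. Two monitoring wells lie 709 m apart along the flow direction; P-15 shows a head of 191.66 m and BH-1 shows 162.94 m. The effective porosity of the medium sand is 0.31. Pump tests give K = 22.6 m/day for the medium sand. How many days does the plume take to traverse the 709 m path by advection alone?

Hydraulic gradient i = (191.66 − 162.94) / 709 = 28.72 / 709 = 0.04051.
Darcy flux q = K · i = 22.60 × 0.04051 = 0.9155 m/day.
Seepage velocity v = q / n_e = 0.9155 / 0.31 = 2.953 m/day.
Travel time t = L / v = 709 / 2.953 = 240.1 days.

240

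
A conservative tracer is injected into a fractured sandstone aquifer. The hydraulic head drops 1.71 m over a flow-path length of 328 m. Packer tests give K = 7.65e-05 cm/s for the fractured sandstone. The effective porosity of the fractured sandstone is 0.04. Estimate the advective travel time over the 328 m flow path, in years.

104

Convert K: 7.65e-05 cm/s × 864 = 0.06610 m/day.
Hydraulic gradient i = Δh / L = 1.71 / 328 = 0.005213.
Darcy flux q = K · i = 0.06610 × 0.005213 = 0.0003446 m/day.
Seepage velocity v = q / n_e = 0.0003446 / 0.04 = 0.008615 m/day.
Travel time t = L / v = 328 / 0.008615 = 38075 days = 104.2 years.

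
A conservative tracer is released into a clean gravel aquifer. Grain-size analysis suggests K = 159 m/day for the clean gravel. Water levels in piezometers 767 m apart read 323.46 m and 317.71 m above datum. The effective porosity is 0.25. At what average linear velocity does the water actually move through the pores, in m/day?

4.77

Hydraulic gradient i = (323.46 − 317.71) / 767 = 5.75 / 767 = 0.007497.
Darcy flux q = K · i = 159.0 × 0.007497 = 1.192 m/day.
Seepage velocity v = q / n_e = 1.192 / 0.25 = 4.768 m/day.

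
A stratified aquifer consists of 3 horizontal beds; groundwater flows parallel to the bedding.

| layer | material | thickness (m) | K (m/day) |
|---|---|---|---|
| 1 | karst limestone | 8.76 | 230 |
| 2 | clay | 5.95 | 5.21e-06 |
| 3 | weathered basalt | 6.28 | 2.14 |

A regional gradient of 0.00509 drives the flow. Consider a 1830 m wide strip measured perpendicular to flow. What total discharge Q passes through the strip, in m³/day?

Flow is parallel to layering, so each bed carries its own Darcy discharge and the transmissivities add.
Σ(K_i·b_i) = 230×8.76 + 5.21e-06×5.95 + 2.14×6.28 = 2028 m²/day.
Hydraulic gradient i = 0.00509.
Q = Σ(K_i·b_i) · W · i = 2028 × 1830 × 0.005090 = 18892 m³/day.

18900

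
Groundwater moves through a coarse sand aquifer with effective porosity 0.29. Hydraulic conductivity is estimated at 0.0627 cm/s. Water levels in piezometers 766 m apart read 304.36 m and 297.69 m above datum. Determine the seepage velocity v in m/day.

1.63

Convert K: 0.0627 cm/s × 864 = 54.17 m/day.
Hydraulic gradient i = (304.36 − 297.69) / 766 = 6.67 / 766 = 0.008708.
Darcy flux q = K · i = 54.17 × 0.008708 = 0.4717 m/day.
Seepage velocity v = q / n_e = 0.4717 / 0.29 = 1.627 m/day.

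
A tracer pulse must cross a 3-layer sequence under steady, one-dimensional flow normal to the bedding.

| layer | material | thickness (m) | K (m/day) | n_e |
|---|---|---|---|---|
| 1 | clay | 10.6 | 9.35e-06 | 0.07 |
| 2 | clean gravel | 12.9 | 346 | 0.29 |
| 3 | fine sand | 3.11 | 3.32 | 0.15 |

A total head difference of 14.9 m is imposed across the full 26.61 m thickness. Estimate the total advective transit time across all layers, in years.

1030

With flow normal to the layers, continuity requires the same specific discharge q through every layer.
Σ(b_i/K_i) = 10.6/9.35e-06 + 12.9/346 + 3.11/3.32 = 1.134e+06 d.
q = Δh / Σ(b_i/K_i) = 14.9 / 1.134e+06 = 1.314e-05 m/day.
In each layer the seepage velocity is v_i = q/n_i, so the layer transit time is t_i = b_i·n_i / q:
  layer 1 (clay): t_1 = 10.6 × 0.07 / 1.314e-05 = 56456 d
  layer 2 (clean gravel): t_2 = 12.9 × 0.29 / 1.314e-05 = 2.846e+05 d
  layer 3 (fine sand): t_3 = 3.11 × 0.15 / 1.314e-05 = 35494 d
Total t = Σ t_i = 3.766e+05 days = 1031 years.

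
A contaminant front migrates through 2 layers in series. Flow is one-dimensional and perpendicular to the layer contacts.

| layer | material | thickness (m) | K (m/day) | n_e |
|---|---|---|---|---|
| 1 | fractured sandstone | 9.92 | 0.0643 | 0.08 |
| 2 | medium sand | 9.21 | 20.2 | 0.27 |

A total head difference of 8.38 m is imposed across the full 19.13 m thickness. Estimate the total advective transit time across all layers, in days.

With flow normal to the layers, continuity requires the same specific discharge q through every layer.
Σ(b_i/K_i) = 9.92/0.0643 + 9.21/20.2 = 154.7 d.
q = Δh / Σ(b_i/K_i) = 8.38 / 154.7 = 0.05416 m/day.
In each layer the seepage velocity is v_i = q/n_i, so the layer transit time is t_i = b_i·n_i / q:
  layer 1 (fractured sandstone): t_1 = 9.92 × 0.08 / 0.05416 = 14.65 d
  layer 2 (medium sand): t_2 = 9.21 × 0.27 / 0.05416 = 45.92 d
Total t = Σ t_i = 60.57 days.

60.6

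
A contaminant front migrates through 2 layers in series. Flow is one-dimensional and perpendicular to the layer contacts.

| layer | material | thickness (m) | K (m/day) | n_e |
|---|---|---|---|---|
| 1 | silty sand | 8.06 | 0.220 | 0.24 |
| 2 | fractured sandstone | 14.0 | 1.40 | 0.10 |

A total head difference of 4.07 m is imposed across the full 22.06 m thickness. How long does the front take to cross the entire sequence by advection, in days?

38.2

With flow normal to the layers, continuity requires the same specific discharge q through every layer.
Σ(b_i/K_i) = 8.06/0.220 + 14.0/1.40 = 46.64 d.
q = Δh / Σ(b_i/K_i) = 4.07 / 46.64 = 0.08727 m/day.
In each layer the seepage velocity is v_i = q/n_i, so the layer transit time is t_i = b_i·n_i / q:
  layer 1 (silty sand): t_1 = 8.06 × 0.24 / 0.08727 = 22.17 d
  layer 2 (fractured sandstone): t_2 = 14.0 × 0.10 / 0.08727 = 16.04 d
Total t = Σ t_i = 38.21 days.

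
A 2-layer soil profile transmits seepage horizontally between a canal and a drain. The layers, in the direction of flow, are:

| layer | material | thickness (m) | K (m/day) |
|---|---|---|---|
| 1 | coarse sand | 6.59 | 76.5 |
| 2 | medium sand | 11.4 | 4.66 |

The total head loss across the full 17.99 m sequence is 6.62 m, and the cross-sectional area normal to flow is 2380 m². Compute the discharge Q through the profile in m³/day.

6220

Flow is perpendicular to layering, so the layers act in series and the equivalent K is the thickness-weighted harmonic mean.
Total thickness L = 6.59 + 11.4 = 17.99 m.
Σ(b_i/K_i) = 6.59/76.5 + 11.4/4.66 = 2.532 d.
K_eq = L / Σ(b_i/K_i) = 17.99 / 2.532 = 7.104 m/day.
Q = K_eq · A · (Δh/L) = 7.104 × 2380 × (6.62/17.99) = 6221 m³/day.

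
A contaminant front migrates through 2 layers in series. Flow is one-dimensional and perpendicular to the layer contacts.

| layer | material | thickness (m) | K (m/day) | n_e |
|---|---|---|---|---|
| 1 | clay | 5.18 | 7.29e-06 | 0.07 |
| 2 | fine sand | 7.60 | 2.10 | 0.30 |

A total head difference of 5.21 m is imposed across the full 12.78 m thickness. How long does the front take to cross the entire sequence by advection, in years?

987

With flow normal to the layers, continuity requires the same specific discharge q through every layer.
Σ(b_i/K_i) = 5.18/7.29e-06 + 7.60/2.10 = 7.106e+05 d.
q = Δh / Σ(b_i/K_i) = 5.21 / 7.106e+05 = 7.332e-06 m/day.
In each layer the seepage velocity is v_i = q/n_i, so the layer transit time is t_i = b_i·n_i / q:
  layer 1 (clay): t_1 = 5.18 × 0.07 / 7.332e-06 = 49453 d
  layer 2 (fine sand): t_2 = 7.60 × 0.30 / 7.332e-06 = 3.110e+05 d
Total t = Σ t_i = 3.604e+05 days = 986.8 years.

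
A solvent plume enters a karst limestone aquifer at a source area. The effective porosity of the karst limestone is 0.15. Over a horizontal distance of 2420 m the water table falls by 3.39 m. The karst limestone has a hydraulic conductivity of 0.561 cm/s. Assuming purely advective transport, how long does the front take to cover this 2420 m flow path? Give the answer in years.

Convert K: 0.561 cm/s × 864 = 484.7 m/day.
Hydraulic gradient i = Δh / L = 3.39 / 2420 = 0.001401.
Darcy flux q = K · i = 484.7 × 0.001401 = 0.6790 m/day.
Seepage velocity v = q / n_e = 0.6790 / 0.15 = 4.527 m/day.
Travel time t = L / v = 2420 / 4.527 = 534.6 days = 1.464 years.

1.46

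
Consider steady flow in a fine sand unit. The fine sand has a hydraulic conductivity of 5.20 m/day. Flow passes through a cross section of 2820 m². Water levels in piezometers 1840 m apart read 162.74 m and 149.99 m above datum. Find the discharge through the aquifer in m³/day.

102

Hydraulic gradient i = (162.74 − 149.99) / 1840 = 12.75 / 1840 = 0.006929.
Darcy's law: Q = K · A · i = 5.200 × 2820 × 0.006929 = 101.6 m³/day.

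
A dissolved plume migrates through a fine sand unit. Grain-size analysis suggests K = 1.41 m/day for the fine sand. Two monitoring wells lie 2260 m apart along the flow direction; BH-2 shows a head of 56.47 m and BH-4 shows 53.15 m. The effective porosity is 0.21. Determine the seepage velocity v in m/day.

Hydraulic gradient i = (56.47 − 53.15) / 2260 = 3.32 / 2260 = 0.001469.
Darcy flux q = K · i = 1.410 × 0.001469 = 0.002071 m/day.
Seepage velocity v = q / n_e = 0.002071 / 0.21 = 0.009863 m/day.

0.00986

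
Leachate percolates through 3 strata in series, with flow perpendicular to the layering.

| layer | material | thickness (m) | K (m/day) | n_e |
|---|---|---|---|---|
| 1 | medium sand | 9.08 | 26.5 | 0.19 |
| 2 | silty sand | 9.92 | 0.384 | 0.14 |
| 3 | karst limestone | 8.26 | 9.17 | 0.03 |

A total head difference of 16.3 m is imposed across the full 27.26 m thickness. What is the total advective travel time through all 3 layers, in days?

With flow normal to the layers, continuity requires the same specific discharge q through every layer.
Σ(b_i/K_i) = 9.08/26.5 + 9.92/0.384 + 8.26/9.17 = 27.08 d.
q = Δh / Σ(b_i/K_i) = 16.3 / 27.08 = 0.6020 m/day.
In each layer the seepage velocity is v_i = q/n_i, so the layer transit time is t_i = b_i·n_i / q:
  layer 1 (medium sand): t_1 = 9.08 × 0.19 / 0.6020 = 2.866 d
  layer 2 (silty sand): t_2 = 9.92 × 0.14 / 0.6020 = 2.307 d
  layer 3 (karst limestone): t_3 = 8.26 × 0.03 / 0.6020 = 0.4116 d
Total t = Σ t_i = 5.584 days.

5.58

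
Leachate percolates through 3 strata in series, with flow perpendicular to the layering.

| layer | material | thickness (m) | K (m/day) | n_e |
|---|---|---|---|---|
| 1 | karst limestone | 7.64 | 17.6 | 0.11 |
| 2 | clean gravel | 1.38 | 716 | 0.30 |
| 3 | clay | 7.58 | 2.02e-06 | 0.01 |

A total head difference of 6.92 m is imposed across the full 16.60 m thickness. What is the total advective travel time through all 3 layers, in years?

With flow normal to the layers, continuity requires the same specific discharge q through every layer.
Σ(b_i/K_i) = 7.64/17.6 + 1.38/716 + 7.58/2.02e-06 = 3.752e+06 d.
q = Δh / Σ(b_i/K_i) = 6.92 / 3.752e+06 = 1.844e-06 m/day.
In each layer the seepage velocity is v_i = q/n_i, so the layer transit time is t_i = b_i·n_i / q:
  layer 1 (karst limestone): t_1 = 7.64 × 0.11 / 1.844e-06 = 4.557e+05 d
  layer 2 (clean gravel): t_2 = 1.38 × 0.30 / 1.844e-06 = 2.245e+05 d
  layer 3 (clay): t_3 = 7.58 × 0.01 / 1.844e-06 = 41104 d
Total t = Σ t_i = 7.213e+05 days = 1975 years.

1970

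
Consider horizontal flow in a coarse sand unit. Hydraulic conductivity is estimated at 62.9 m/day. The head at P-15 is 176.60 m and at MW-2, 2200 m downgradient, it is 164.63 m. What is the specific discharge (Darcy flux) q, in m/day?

Hydraulic gradient i = (176.60 − 164.63) / 2200 = 11.97 / 2200 = 0.005441.
Specific discharge q = K · i = 62.90 × 0.005441 = 0.3422 m/day.

0.342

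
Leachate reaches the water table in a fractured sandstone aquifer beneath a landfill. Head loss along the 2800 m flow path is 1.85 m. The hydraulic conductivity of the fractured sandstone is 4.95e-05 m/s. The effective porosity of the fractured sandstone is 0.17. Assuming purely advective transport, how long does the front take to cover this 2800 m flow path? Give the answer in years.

Convert K: 4.95e-05 m/s × 86400 = 4.277 m/day.
Hydraulic gradient i = Δh / L = 1.85 / 2800 = 0.0006607.
Darcy flux q = K · i = 4.277 × 0.0006607 = 0.002826 m/day.
Seepage velocity v = q / n_e = 0.002826 / 0.17 = 0.01662 m/day.
Travel time t = L / v = 2800 / 0.01662 = 1.685e+05 days = 461.2 years.

461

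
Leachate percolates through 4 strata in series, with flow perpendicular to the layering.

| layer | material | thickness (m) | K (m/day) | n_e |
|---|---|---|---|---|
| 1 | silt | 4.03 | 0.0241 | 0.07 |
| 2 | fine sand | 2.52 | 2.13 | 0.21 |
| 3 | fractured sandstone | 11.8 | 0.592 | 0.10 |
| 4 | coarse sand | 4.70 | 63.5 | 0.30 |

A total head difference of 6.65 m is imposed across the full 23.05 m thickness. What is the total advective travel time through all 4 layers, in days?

96.4

With flow normal to the layers, continuity requires the same specific discharge q through every layer.
Σ(b_i/K_i) = 4.03/0.0241 + 2.52/2.13 + 11.8/0.592 + 4.70/63.5 = 188.4 d.
q = Δh / Σ(b_i/K_i) = 6.65 / 188.4 = 0.03530 m/day.
In each layer the seepage velocity is v_i = q/n_i, so the layer transit time is t_i = b_i·n_i / q:
  layer 1 (silt): t_1 = 4.03 × 0.07 / 0.03530 = 7.993 d
  layer 2 (fine sand): t_2 = 2.52 × 0.21 / 0.03530 = 14.99 d
  layer 3 (fractured sandstone): t_3 = 11.8 × 0.10 / 0.03530 = 33.43 d
  layer 4 (coarse sand): t_4 = 4.70 × 0.30 / 0.03530 = 39.95 d
Total t = Σ t_i = 96.37 days.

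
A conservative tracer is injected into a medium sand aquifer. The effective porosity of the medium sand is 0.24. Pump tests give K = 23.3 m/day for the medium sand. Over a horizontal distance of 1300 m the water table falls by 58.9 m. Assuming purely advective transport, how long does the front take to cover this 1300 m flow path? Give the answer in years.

Hydraulic gradient i = Δh / L = 58.9 / 1300 = 0.04531.
Darcy flux q = K · i = 23.30 × 0.04531 = 1.056 m/day.
Seepage velocity v = q / n_e = 1.056 / 0.24 = 4.399 m/day.
Travel time t = L / v = 1300 / 4.399 = 295.5 days = 0.8092 years.

0.809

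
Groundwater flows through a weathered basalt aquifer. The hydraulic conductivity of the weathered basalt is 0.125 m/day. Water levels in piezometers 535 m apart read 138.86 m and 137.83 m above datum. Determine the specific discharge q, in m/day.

0.000241

Hydraulic gradient i = (138.86 − 137.83) / 535 = 1.03 / 535 = 0.001925.
Specific discharge q = K · i = 0.1250 × 0.001925 = 0.0002407 m/day.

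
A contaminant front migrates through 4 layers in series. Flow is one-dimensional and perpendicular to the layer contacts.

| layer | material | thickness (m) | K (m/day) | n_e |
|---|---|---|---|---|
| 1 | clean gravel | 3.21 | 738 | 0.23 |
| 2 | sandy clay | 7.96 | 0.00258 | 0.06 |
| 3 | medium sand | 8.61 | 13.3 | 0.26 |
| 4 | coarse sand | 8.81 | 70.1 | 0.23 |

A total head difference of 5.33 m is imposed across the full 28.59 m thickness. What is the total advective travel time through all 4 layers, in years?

8.69

With flow normal to the layers, continuity requires the same specific discharge q through every layer.
Σ(b_i/K_i) = 3.21/738 + 7.96/0.00258 + 8.61/13.3 + 8.81/70.1 = 3086 d.
q = Δh / Σ(b_i/K_i) = 5.33 / 3086 = 0.001727 m/day.
In each layer the seepage velocity is v_i = q/n_i, so the layer transit time is t_i = b_i·n_i / q:
  layer 1 (clean gravel): t_1 = 3.21 × 0.23 / 0.001727 = 427.5 d
  layer 2 (sandy clay): t_2 = 7.96 × 0.06 / 0.001727 = 276.5 d
  layer 3 (medium sand): t_3 = 8.61 × 0.26 / 0.001727 = 1296 d
  layer 4 (coarse sand): t_4 = 8.81 × 0.23 / 0.001727 = 1173 d
Total t = Σ t_i = 3173 days = 8.688 years.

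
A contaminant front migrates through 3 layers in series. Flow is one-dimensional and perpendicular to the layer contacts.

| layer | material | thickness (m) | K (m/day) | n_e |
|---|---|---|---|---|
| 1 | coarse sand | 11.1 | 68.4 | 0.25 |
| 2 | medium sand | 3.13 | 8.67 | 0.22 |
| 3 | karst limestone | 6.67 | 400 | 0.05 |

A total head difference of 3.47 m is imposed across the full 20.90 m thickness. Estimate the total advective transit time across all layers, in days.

0.591

With flow normal to the layers, continuity requires the same specific discharge q through every layer.
Σ(b_i/K_i) = 11.1/68.4 + 3.13/8.67 + 6.67/400 = 0.5400 d.
q = Δh / Σ(b_i/K_i) = 3.47 / 0.5400 = 6.426 m/day.
In each layer the seepage velocity is v_i = q/n_i, so the layer transit time is t_i = b_i·n_i / q:
  layer 1 (coarse sand): t_1 = 11.1 × 0.25 / 6.426 = 0.4318 d
  layer 2 (medium sand): t_2 = 3.13 × 0.22 / 6.426 = 0.1072 d
  layer 3 (karst limestone): t_3 = 6.67 × 0.05 / 6.426 = 0.05190 d
Total t = Σ t_i = 0.5909 days.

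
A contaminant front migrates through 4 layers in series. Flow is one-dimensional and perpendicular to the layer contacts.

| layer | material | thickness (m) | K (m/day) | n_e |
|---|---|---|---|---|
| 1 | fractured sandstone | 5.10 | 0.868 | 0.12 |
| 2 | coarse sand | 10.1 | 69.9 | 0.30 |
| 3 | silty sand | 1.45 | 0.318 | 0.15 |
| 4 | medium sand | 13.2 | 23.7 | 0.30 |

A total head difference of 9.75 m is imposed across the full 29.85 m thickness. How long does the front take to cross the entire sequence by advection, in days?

With flow normal to the layers, continuity requires the same specific discharge q through every layer.
Σ(b_i/K_i) = 5.10/0.868 + 10.1/69.9 + 1.45/0.318 + 13.2/23.7 = 11.14 d.
q = Δh / Σ(b_i/K_i) = 9.75 / 11.14 = 0.8755 m/day.
In each layer the seepage velocity is v_i = q/n_i, so the layer transit time is t_i = b_i·n_i / q:
  layer 1 (fractured sandstone): t_1 = 5.10 × 0.12 / 0.8755 = 0.6990 d
  layer 2 (coarse sand): t_2 = 10.1 × 0.30 / 0.8755 = 3.461 d
  layer 3 (silty sand): t_3 = 1.45 × 0.15 / 0.8755 = 0.2484 d
  layer 4 (medium sand): t_4 = 13.2 × 0.30 / 0.8755 = 4.523 d
Total t = Σ t_i = 8.932 days.

8.93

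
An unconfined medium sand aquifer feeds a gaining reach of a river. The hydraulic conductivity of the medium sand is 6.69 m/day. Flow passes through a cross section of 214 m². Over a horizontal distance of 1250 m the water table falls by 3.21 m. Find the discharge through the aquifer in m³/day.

3.68

Hydraulic gradient i = Δh / L = 3.21 / 1250 = 0.002568.
Darcy's law: Q = K · A · i = 6.690 × 214.0 × 0.002568 = 3.677 m³/day.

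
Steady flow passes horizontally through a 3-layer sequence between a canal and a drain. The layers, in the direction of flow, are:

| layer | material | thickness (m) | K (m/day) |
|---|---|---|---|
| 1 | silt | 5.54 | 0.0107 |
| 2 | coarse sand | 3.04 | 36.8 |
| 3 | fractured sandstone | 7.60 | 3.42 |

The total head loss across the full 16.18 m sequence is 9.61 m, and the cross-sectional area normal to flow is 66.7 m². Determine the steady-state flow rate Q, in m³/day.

Flow is perpendicular to layering, so the layers act in series and the equivalent K is the thickness-weighted harmonic mean.
Total thickness L = 5.54 + 3.04 + 7.60 = 16.18 m.
Σ(b_i/K_i) = 5.54/0.0107 + 3.04/36.8 + 7.60/3.42 = 520.1 d.
K_eq = L / Σ(b_i/K_i) = 16.18 / 520.1 = 0.03111 m/day.
Q = K_eq · A · (Δh/L) = 0.03111 × 66.7 × (9.61/16.18) = 1.233 m³/day.

1.23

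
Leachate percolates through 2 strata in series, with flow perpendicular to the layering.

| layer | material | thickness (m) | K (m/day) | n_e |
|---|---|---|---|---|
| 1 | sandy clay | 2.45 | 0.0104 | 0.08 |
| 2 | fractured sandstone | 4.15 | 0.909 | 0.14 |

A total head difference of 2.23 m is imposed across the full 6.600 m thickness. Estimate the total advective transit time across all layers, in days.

With flow normal to the layers, continuity requires the same specific discharge q through every layer.
Σ(b_i/K_i) = 2.45/0.0104 + 4.15/0.909 = 240.1 d.
q = Δh / Σ(b_i/K_i) = 2.23 / 240.1 = 0.009286 m/day.
In each layer the seepage velocity is v_i = q/n_i, so the layer transit time is t_i = b_i·n_i / q:
  layer 1 (sandy clay): t_1 = 2.45 × 0.08 / 0.009286 = 21.11 d
  layer 2 (fractured sandstone): t_2 = 4.15 × 0.14 / 0.009286 = 62.57 d
Total t = Σ t_i = 83.67 days.

83.7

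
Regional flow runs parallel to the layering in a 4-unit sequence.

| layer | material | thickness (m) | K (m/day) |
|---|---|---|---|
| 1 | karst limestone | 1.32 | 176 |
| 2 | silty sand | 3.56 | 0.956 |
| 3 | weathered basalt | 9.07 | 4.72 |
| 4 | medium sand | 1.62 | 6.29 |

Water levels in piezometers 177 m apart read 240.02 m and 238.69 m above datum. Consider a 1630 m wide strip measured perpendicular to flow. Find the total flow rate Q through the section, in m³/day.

3540

Flow is parallel to layering, so each bed carries its own Darcy discharge and the transmissivities add.
Σ(K_i·b_i) = 176×1.32 + 0.956×3.56 + 4.72×9.07 + 6.29×1.62 = 288.7 m²/day.
Hydraulic gradient i = (240.02 − 238.69) / 177 = 1.33 / 177 = 0.007514.
Q = Σ(K_i·b_i) · W · i = 288.7 × 1630 × 0.007514 = 3536 m³/day.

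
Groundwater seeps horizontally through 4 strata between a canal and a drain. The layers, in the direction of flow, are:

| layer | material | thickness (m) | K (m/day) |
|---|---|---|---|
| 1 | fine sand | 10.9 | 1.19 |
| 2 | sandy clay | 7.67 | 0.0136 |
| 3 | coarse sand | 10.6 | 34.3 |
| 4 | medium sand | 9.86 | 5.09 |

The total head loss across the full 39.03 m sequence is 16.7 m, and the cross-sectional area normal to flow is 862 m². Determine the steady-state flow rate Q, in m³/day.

25.0

Flow is perpendicular to layering, so the layers act in series and the equivalent K is the thickness-weighted harmonic mean.
Total thickness L = 10.9 + 7.67 + 10.6 + 9.86 = 39.03 m.
Σ(b_i/K_i) = 10.9/1.19 + 7.67/0.0136 + 10.6/34.3 + 9.86/5.09 = 575.4 d.
K_eq = L / Σ(b_i/K_i) = 39.03 / 575.4 = 0.06783 m/day.
Q = K_eq · A · (Δh/L) = 0.06783 × 862 × (16.7/39.03) = 25.02 m³/day.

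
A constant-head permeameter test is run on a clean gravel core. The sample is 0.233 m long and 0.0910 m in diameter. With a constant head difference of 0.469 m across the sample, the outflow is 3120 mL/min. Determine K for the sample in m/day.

Cross-sectional area A = π·(d/2)² = π × (0.0910/2)² = 0.006504 m².
Convert discharge: 3120 mL/min = 5.200e-05 m³/s.
Darcy's law rearranged: K = Q·L / (A·Δh) = 5.200e-05 × 0.233 / (0.006504 × 0.469) = 0.003972 m/s = 343.2 m/day.

343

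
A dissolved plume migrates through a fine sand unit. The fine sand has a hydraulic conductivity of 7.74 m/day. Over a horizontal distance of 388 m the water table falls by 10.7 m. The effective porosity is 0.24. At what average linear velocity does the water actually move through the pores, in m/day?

0.889

Hydraulic gradient i = Δh / L = 10.7 / 388 = 0.02758.
Darcy flux q = K · i = 7.740 × 0.02758 = 0.2134 m/day.
Seepage velocity v = q / n_e = 0.2134 / 0.24 = 0.8894 m/day.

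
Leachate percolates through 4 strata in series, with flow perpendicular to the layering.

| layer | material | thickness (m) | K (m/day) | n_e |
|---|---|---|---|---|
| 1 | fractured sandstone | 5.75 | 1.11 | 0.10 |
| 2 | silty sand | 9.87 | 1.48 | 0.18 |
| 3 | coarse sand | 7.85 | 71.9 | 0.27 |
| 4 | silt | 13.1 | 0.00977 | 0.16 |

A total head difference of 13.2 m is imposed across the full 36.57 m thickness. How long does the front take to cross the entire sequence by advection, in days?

673

With flow normal to the layers, continuity requires the same specific discharge q through every layer.
Σ(b_i/K_i) = 5.75/1.11 + 9.87/1.48 + 7.85/71.9 + 13.1/0.00977 = 1353 d.
q = Δh / Σ(b_i/K_i) = 13.2 / 1353 = 0.009758 m/day.
In each layer the seepage velocity is v_i = q/n_i, so the layer transit time is t_i = b_i·n_i / q:
  layer 1 (fractured sandstone): t_1 = 5.75 × 0.10 / 0.009758 = 58.93 d
  layer 2 (silty sand): t_2 = 9.87 × 0.18 / 0.009758 = 182.1 d
  layer 3 (coarse sand): t_3 = 7.85 × 0.27 / 0.009758 = 217.2 d
  layer 4 (silt): t_4 = 13.1 × 0.16 / 0.009758 = 214.8 d
Total t = Σ t_i = 673.0 days.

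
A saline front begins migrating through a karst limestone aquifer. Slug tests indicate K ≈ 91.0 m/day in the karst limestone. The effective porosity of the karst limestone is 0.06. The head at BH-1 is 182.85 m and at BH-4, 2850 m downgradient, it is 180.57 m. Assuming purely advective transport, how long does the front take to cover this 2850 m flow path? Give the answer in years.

6.43

Hydraulic gradient i = (182.85 − 180.57) / 2850 = 2.28 / 2850 = 0.0008000.
Darcy flux q = K · i = 91.00 × 0.0008000 = 0.07280 m/day.
Seepage velocity v = q / n_e = 0.07280 / 0.06 = 1.213 m/day.
Travel time t = L / v = 2850 / 1.213 = 2349 days = 6.431 years.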